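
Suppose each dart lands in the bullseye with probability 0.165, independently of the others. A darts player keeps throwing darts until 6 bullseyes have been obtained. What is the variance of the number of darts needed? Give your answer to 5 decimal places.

184.02204

Y = total darts until the sixth success; negative binomial with r=6, p=0.165.
Var(Y) = r(1−p)/p² = 6·0.835 / 0.165² = 184.0220386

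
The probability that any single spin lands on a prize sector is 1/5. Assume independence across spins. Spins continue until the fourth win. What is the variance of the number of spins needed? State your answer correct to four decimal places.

Y = total spins until the fourth success; negative binomial with r=4, p=0.20.
Var(Y) = r(1−p)/p² = 4·0.80 / 0.20² = 80.000000

80.0000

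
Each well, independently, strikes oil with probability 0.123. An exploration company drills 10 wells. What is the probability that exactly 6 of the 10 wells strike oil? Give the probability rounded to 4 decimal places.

0.0004

X ~ Binomial(n=10, p=0.123).
P(X=6) = C(10,6) · p^6 · (1−p)^4
= 210 · 3.4628e-06 · 0.59156 = 0.000430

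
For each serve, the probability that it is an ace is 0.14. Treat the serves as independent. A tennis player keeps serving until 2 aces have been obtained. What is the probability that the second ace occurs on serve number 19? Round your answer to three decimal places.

0.027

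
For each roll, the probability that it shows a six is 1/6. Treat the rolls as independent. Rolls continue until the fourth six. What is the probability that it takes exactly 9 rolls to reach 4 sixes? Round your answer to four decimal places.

0.0174

Y = trial on which the fourth success occurs; negative binomial, r=4, p=0.166667.
P(Y=9) = C(8,3) · p^4 · (1−p)^5
= 56 · 0.0007716 · 0.40188 = 0.017365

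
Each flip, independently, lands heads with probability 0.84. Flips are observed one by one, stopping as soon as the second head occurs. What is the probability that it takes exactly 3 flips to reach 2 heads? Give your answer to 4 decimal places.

0.2258

Y = trial on which the second success occurs; negative binomial, r=2, p=0.84.
P(Y=3) = C(2,1) · p^2 · (1−p)^1
= 2 · 0.7056 · 0.16 = 0.225792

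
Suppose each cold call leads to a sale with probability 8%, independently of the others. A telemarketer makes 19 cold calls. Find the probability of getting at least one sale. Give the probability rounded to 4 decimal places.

0.7949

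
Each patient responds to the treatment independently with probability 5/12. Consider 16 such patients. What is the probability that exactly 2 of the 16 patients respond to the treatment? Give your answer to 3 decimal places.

0.011

X ~ Binomial(n=16, p=0.416667).
P(X=2) = C(16,2) · p^2 · (1−p)^14
= 120 · 0.17361 · 0.00052824 = 0.01101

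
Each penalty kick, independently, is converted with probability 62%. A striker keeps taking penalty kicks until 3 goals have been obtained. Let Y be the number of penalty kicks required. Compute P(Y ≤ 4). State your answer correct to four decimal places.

0.5100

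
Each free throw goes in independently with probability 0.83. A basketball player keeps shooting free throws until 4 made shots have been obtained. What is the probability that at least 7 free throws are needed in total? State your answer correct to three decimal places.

0.066

Needing more than 6 free throws ⇔ fewer than 4 successes in the first 6. With X ~ Binomial(6, 0.83), P(Y > 6) = P(X ≤ 3).
  k=0: C(6,0)·0.83^0·0.17^6 = 0.00002
  k=1: C(6,1)·0.83^1·0.17^5 = 0.00071
  k=2: C(6,2)·0.83^2·0.17^4 = 0.00863
  k=3: C(6,3)·0.83^3·0.17^3 = 0.05618
P(X ≤ 3) = 0.06555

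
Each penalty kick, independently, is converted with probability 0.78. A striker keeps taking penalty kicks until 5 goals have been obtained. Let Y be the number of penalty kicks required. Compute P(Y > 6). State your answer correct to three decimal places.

0.394

Needing more than 6 penalty kicks ⇔ fewer than 5 successes in the first 6. With X ~ Binomial(6, 0.78), P(Y > 6) = P(X ≤ 4).
  k=0: C(6,0)·0.78^0·0.22^6 = 0.00011
  k=1: C(6,1)·0.78^1·0.22^5 = 0.00241
  k=2: C(6,2)·0.78^2·0.22^4 = 0.02138
  k=3: C(6,3)·0.78^3·0.22^3 = 0.10106
  k=4: C(6,4)·0.78^4·0.22^2 = 0.26873
P(X ≤ 4) = 0.39369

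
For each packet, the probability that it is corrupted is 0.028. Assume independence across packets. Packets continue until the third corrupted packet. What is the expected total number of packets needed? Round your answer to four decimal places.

107.1429

Y = total packets until the third success; negative binomial with r=3, p=0.028.
E[Y] = r / p = 3 / 0.028 = 107.142857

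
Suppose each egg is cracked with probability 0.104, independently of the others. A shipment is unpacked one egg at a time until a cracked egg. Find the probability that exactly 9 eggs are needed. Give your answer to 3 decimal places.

Geometric (trials to first success), p = 0.104.
P(Y = 9) = (1−p)^8 · p = 0.4154 · 0.104 = 0.04320

0.043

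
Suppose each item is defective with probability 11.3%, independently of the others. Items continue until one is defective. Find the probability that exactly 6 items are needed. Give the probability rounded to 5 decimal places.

0.06204

Geometric (trials to first success), p = 0.113.
P(Y = 6) = (1−p)^5 · p = 0.54906 · 0.113 = 0.0620435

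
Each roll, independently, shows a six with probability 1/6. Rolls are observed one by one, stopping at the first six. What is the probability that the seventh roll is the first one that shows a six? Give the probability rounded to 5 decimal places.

0.05582

Geometric (trials to first success), p = 0.166667.
P(Y = 7) = (1−p)^6 · p = 0.3349 · 0.166667 = 0.0558163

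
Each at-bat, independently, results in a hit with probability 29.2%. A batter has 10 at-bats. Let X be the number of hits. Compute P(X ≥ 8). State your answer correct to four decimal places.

0.0013

X ~ Binomial(10, 0.292); P(X ≥ 8) = Σ C(10,k) p^k (1−p)^(10−k) over k:
  k=8: C(10,8)·0.292^8·0.708^2 = 0.001192
  k=9: C(10,9)·0.292^9·0.708^1 = 0.000109
  k=10: C(10,10)·0.292^10·0.708^0 = 0.000005
Total = 0.001306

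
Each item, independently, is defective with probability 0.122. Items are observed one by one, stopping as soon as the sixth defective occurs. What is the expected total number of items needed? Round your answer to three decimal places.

Y = total items until the sixth success; negative binomial with r=6, p=0.122.
E[Y] = r / p = 6 / 0.122 = 49.18033

49.180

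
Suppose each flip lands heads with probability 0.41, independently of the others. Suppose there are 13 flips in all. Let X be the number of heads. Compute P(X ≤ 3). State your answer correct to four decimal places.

0.1508

X ~ Binomial(13, 0.41); P(X ≤ 3) = Σ C(13,k) p^k (1−p)^(13−k) over k:
  k=0: C(13,0)·0.41^0·0.59^13 = 0.001050
  k=1: C(13,1)·0.41^1·0.59^12 = 0.009483
  k=2: C(13,2)·0.41^2·0.59^11 = 0.039540
  k=3: C(13,3)·0.41^3·0.59^10 = 0.100748
Total = 0.150821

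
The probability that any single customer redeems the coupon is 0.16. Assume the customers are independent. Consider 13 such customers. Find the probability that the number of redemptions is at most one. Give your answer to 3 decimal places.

X ~ Binomial(13, 0.16); P(X ≤ 1) = Σ C(13,k) p^k (1−p)^(13−k) over k:
  k=0: C(13,0)·0.16^0·0.84^13 = 0.10366
  k=1: C(13,1)·0.16^1·0.84^12 = 0.25669
Total = 0.36036

0.360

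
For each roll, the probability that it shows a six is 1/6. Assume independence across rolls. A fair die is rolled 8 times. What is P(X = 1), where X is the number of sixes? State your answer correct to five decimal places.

0.37211

X ~ Binomial(n=8, p=0.166667).
P(X=1) = C(8,1) · p^1 · (1−p)^7
= 8 · 0.16667 · 0.27908 = 0.3721089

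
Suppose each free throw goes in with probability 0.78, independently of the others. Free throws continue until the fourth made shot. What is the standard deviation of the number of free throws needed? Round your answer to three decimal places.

1.203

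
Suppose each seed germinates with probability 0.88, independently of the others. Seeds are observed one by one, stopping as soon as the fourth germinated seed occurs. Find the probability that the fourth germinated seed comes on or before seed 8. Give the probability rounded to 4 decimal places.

0.9990

Finishing within 8 seeds ⇔ at least 4 successes in the first 8. With X ~ Binomial(8, 0.88), P(Y ≤ 8) = 1 − P(X ≤ 3).
  k=0: C(8,0)·0.88^0·0.12^8 = 0.000000
  k=1: C(8,1)·0.88^1·0.12^7 = 0.000003
  k=2: C(8,2)·0.88^2·0.12^6 = 0.000065
  k=3: C(8,3)·0.88^3·0.12^5 = 0.000950
1 − 0.001017 = 0.998983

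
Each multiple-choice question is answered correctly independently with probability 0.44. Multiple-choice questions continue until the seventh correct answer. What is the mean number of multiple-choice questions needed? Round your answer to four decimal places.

15.9091

Y = total multiple-choice questions until the seventh success; negative binomial with r=7, p=0.44.
E[Y] = r / p = 7 / 0.44 = 15.909091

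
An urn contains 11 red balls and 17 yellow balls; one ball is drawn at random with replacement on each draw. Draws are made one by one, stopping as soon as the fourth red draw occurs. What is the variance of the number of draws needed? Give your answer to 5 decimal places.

Y = total draws until the fourth success; negative binomial with r=4, p=0.392857.
Var(Y) = r(1−p)/p² = 4·0.607143 / 0.392857² = 15.7355372

15.73554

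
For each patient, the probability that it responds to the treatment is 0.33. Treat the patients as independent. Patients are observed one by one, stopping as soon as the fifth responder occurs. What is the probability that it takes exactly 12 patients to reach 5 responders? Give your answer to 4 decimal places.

Y = trial on which the fifth success occurs; negative binomial, r=5, p=0.33.
P(Y=12) = C(11,4) · p^5 · (1−p)^7
= 330 · 0.0039135 · 0.060607 = 0.078272

0.0783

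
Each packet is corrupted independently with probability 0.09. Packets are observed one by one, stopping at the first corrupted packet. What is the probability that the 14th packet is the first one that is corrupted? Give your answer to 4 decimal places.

Geometric (trials to first success), p = 0.09.
P(Y = 14) = (1−p)^13 · p = 0.29345 · 0.09 = 0.026411

0.0264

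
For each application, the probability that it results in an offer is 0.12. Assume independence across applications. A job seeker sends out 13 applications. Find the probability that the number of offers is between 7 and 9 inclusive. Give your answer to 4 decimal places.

X ~ Binomial(13, 0.12); P(7 ≤ X ≤ 9) = Σ C(13,k) p^k (1−p)^(13−k) over k:
  k=7: C(13,7)·0.12^7·0.88^6 = 0.000286
  k=8: C(13,8)·0.12^8·0.88^5 = 0.000029
  k=9: C(13,9)·0.12^9·0.88^4 = 0.000002
Total = 0.000317

0.0003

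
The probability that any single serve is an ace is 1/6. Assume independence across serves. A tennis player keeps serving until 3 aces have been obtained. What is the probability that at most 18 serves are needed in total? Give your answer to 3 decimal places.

0.597

Finishing within 18 serves ⇔ at least 3 successes in the first 18. With X ~ Binomial(18, 0.166667), P(Y ≤ 18) = 1 − P(X ≤ 2).
  k=0: C(18,0)·0.166667^0·0.833333^18 = 0.03756
  k=1: C(18,1)·0.166667^1·0.833333^17 = 0.13522
  k=2: C(18,2)·0.166667^2·0.833333^16 = 0.22987
1 − 0.40265 = 0.59735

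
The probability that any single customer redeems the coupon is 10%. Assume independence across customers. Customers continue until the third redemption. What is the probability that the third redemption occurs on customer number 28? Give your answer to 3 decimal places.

0.025

Y = trial on which the third success occurs; negative binomial, r=3, p=0.10.
P(Y=28) = C(27,2) · p^3 · (1−p)^25
= 351 · 0.001 · 0.07179 = 0.02520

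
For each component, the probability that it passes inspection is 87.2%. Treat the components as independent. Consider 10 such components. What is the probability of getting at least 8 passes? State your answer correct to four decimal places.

X ~ Binomial(10, 0.872); P(X ≥ 8) = Σ C(10,k) p^k (1−p)^(10−k) over k:
  k=8: C(10,8)·0.872^8·0.128^2 = 0.246470
  k=9: C(10,9)·0.872^9·0.128^1 = 0.373128
  k=10: C(10,10)·0.872^10·0.128^0 = 0.254194
Total = 0.873792

0.8738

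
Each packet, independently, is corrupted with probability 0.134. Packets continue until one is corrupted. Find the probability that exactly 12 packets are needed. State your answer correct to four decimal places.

Geometric (trials to first success), p = 0.134.
P(Y = 12) = (1−p)^11 · p = 0.20545 · 0.134 = 0.027530

0.0275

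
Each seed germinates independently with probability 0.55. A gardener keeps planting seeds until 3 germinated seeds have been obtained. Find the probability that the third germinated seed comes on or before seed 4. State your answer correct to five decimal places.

0.39098

Finishing within 4 seeds ⇔ at least 3 successes in the first 4. With X ~ Binomial(4, 0.55), P(Y ≤ 4) = 1 − P(X ≤ 2).
  k=0: C(4,0)·0.55^0·0.45^4 = 0.0410063
  k=1: C(4,1)·0.55^1·0.45^3 = 0.2004750
  k=2: C(4,2)·0.55^2·0.45^2 = 0.3675375
1 − 0.6090188 = 0.3909813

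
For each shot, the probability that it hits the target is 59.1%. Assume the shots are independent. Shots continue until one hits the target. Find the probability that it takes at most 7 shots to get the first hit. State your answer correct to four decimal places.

Y = number of shots to the first success; geometric, p = 0.591.
P(Y ≤ 7) = 1 − (1−p)^7 = 1 − 0.001915 = 0.998085

0.9981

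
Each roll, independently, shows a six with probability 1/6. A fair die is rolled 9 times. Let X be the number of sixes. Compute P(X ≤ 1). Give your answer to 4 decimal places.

X ~ Binomial(9, 0.166667); P(X ≤ 1) = Σ C(9,k) p^k (1−p)^(9−k) over k:
  k=0: C(9,0)·0.166667^0·0.833333^9 = 0.193807
  k=1: C(9,1)·0.166667^1·0.833333^8 = 0.348852
Total = 0.542659

0.5427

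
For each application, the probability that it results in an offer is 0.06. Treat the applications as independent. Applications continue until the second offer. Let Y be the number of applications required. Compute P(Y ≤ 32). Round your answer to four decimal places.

0.5799

Finishing within 32 applications ⇔ at least 2 successes in the first 32. With X ~ Binomial(32, 0.06), P(Y ≤ 32) = 1 − P(X ≤ 1).
  k=0: C(32,0)·0.06^0·0.94^32 = 0.138067
  k=1: C(32,1)·0.06^1·0.94^31 = 0.282010
1 − 0.420078 = 0.579922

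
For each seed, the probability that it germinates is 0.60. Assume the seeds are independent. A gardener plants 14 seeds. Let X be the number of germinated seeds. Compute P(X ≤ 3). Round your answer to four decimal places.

0.0039

X ~ Binomial(14, 0.60); P(X ≤ 3) = Σ C(14,k) p^k (1−p)^(14−k) over k:
  k=0: C(14,0)·0.60^0·0.40^14 = 0.000003
  k=1: C(14,1)·0.60^1·0.40^13 = 0.000056
  k=2: C(14,2)·0.60^2·0.40^12 = 0.000550
  k=3: C(14,3)·0.60^3·0.40^11 = 0.003298
Total = 0.003906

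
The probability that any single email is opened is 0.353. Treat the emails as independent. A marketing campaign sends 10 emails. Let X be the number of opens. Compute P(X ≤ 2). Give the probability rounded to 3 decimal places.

X ~ Binomial(10, 0.353); P(X ≤ 2) = Σ C(10,k) p^k (1−p)^(10−k) over k:
  k=0: C(10,0)·0.353^0·0.647^10 = 0.01285
  k=1: C(10,1)·0.353^1·0.647^9 = 0.07013
  k=2: C(10,2)·0.353^2·0.647^8 = 0.17219
Total = 0.25517

0.255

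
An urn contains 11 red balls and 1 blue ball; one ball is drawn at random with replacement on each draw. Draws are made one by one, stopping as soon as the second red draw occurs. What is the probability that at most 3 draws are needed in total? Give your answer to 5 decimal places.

Finishing within 3 draws ⇔ at least 2 successes in the first 3. With X ~ Binomial(3, 0.916667), P(Y ≤ 3) = 1 − P(X ≤ 1).
  k=0: C(3,0)·0.916667^0·0.083333^3 = 0.0005787
  k=1: C(3,1)·0.916667^1·0.083333^2 = 0.0190972
1 − 0.0196759 = 0.9803241

0.98032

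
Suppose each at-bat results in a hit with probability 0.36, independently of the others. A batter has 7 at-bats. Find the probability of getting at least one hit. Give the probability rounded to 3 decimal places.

0.956

P(at least one) = 1 − P(none) = 1 − (1 − 0.36)^7
= 1 − 0.04398 = 0.95602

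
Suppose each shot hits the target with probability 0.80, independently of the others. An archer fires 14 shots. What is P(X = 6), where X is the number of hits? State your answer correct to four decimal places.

X ~ Binomial(n=14, p=0.80).
P(X=6) = C(14,6) · p^6 · (1−p)^8
= 3003 · 0.26214 · 2.56e-06 = 0.002015

0.0020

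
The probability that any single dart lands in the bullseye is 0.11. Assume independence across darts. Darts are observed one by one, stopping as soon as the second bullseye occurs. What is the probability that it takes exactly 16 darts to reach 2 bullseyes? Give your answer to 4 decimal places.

0.0355

Y = trial on which the second success occurs; negative binomial, r=2, p=0.11.
P(Y=16) = C(15,1) · p^2 · (1−p)^14
= 15 · 0.0121 · 0.19564 = 0.035509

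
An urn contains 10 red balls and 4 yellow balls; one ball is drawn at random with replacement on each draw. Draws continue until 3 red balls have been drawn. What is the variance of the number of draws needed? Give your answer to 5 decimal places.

1.68000

Y = total draws until the third success; negative binomial with r=3, p=0.714286.
Var(Y) = r(1−p)/p² = 3·0.285714 / 0.714286² = 1.6800000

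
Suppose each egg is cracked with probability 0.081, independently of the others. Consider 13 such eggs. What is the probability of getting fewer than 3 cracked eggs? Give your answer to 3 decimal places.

X ~ Binomial(13, 0.081); P(X ≤ 2) = Σ C(13,k) p^k (1−p)^(13−k) over k:
  k=0: C(13,0)·0.081^0·0.919^13 = 0.33350
  k=1: C(13,1)·0.081^1·0.919^12 = 0.38213
  k=2: C(13,2)·0.081^2·0.919^11 = 0.20209
Total = 0.91772

0.918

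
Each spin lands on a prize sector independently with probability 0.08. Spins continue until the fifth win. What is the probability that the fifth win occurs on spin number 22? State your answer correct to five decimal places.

0.00475

Y = trial on which the fifth success occurs; negative binomial, r=5, p=0.08.
P(Y=22) = C(21,4) · p^5 · (1−p)^17
= 5985 · 3.2768e-06 · 0.24232 = 0.0047523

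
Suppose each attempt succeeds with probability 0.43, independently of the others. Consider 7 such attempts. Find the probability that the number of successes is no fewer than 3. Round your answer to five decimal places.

0.64359

X ~ Binomial(7, 0.43); P(X ≥ 3) = Σ C(7,k) p^k (1−p)^(7−k) over k:
  k=3: C(7,3)·0.43^3·0.57^4 = 0.2937466
  k=4: C(7,4)·0.43^4·0.57^3 = 0.2215983
  k=5: C(7,5)·0.43^5·0.57^2 = 0.1003024
  k=6: C(7,6)·0.43^6·0.57^1 = 0.0252222
  k=7: C(7,7)·0.43^7·0.57^0 = 0.0027182
Total = 0.6435877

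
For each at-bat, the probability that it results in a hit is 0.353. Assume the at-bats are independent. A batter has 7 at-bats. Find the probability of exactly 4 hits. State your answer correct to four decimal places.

0.1472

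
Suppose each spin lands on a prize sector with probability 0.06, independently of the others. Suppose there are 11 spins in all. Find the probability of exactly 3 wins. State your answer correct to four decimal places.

0.0217

X ~ Binomial(n=11, p=0.06).
P(X=3) = C(11,3) · p^3 · (1−p)^8
= 165 · 0.000216 · 0.60957 = 0.021725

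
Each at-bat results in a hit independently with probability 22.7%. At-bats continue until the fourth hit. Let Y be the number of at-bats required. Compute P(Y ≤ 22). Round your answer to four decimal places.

0.7699

Finishing within 22 at-bats ⇔ at least 4 successes in the first 22. With X ~ Binomial(22, 0.227), P(Y ≤ 22) = 1 − P(X ≤ 3).
  k=0: C(22,0)·0.227^0·0.773^22 = 0.003467
  k=1: C(22,1)·0.227^1·0.773^21 = 0.022398
  k=2: C(22,2)·0.227^2·0.773^20 = 0.069064
  k=3: C(22,3)·0.227^3·0.773^19 = 0.135210
1 − 0.230140 = 0.769860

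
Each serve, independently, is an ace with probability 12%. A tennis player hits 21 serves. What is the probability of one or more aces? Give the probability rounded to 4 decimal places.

P(at least one) = 1 − P(none) = 1 − (1 − 0.12)^21
= 1 − 0.068255 = 0.931745

0.9317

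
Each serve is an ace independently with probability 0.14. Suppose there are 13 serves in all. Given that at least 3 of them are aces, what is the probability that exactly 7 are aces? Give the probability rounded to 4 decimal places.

0.0027

X ~ Binomial(13, 0.14). Want P(X=7 | X≥3) = P(X=7) / P(X≥3).
P(X=7) = C(13,7)·0.14^7·0.86^6 = 0.000732
P(X≥3) = 1 − 0.140760 − 0.297888 − 0.290960 = 0.270392
Ratio = 0.000732 / 0.270392 = 0.002707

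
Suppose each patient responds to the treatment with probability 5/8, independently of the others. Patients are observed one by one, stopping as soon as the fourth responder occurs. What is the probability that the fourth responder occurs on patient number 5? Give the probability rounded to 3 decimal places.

Y = trial on which the fourth success occurs; negative binomial, r=4, p=0.625.
P(Y=5) = C(4,3) · p^4 · (1−p)^1
= 4 · 0.15259 · 0.375 = 0.22888

0.229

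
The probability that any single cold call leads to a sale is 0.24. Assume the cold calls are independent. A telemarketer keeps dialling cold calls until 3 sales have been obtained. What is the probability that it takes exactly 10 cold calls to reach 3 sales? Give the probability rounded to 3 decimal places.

Y = trial on which the third success occurs; negative binomial, r=3, p=0.24.
P(Y=10) = C(9,2) · p^3 · (1−p)^7
= 36 · 0.013824 · 0.14645 = 0.07288

0.073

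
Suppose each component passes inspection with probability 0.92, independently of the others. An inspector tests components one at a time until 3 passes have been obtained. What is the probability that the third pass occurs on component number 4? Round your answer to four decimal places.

0.1869

Y = trial on which the third success occurs; negative binomial, r=3, p=0.92.
P(Y=4) = C(3,2) · p^3 · (1−p)^1
= 3 · 0.77869 · 0.08 = 0.186885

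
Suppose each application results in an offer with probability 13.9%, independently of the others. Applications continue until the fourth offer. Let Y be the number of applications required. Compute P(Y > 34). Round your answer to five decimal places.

0.28548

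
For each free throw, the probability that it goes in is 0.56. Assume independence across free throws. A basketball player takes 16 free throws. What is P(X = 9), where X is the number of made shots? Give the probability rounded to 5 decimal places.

X ~ Binomial(n=16, p=0.56).
P(X=9) = C(16,9) · p^9 · (1−p)^7
= 11440 · 0.0054162 · 0.0031928 = 0.1978277

0.19783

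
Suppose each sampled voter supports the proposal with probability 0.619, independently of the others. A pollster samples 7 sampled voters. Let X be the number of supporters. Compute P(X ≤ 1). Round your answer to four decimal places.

X ~ Binomial(7, 0.619); P(X ≤ 1) = Σ C(7,k) p^k (1−p)^(7−k) over k:
  k=0: C(7,0)·0.619^0·0.381^7 = 0.001165
  k=1: C(7,1)·0.619^1·0.381^6 = 0.013254
Total = 0.014419

0.0144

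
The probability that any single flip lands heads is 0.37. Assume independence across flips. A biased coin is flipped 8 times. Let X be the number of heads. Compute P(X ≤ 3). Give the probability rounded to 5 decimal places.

0.66259

X ~ Binomial(8, 0.37); P(X ≤ 3) = Σ C(8,k) p^k (1−p)^(8−k) over k:
  k=0: C(8,0)·0.37^0·0.63^8 = 0.0248156
  k=1: C(8,1)·0.37^1·0.63^7 = 0.1165938
  k=2: C(8,2)·0.37^2·0.63^6 = 0.2396651
  k=3: C(8,3)·0.37^3·0.63^5 = 0.2815114
Total = 0.6625859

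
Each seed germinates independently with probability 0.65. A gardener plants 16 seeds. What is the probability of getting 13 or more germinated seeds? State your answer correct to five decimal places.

0.13386

X ~ Binomial(16, 0.65); P(X ≥ 13) = Σ C(16,k) p^k (1−p)^(16−k) over k:
  k=13: C(16,13)·0.65^13·0.35^3 = 0.0887699
  k=14: C(16,14)·0.65^14·0.35^2 = 0.0353268
  k=15: C(16,15)·0.65^15·0.35^1 = 0.0087476
  k=16: C(16,16)·0.65^16·0.35^0 = 0.0010153
Total = 0.1338597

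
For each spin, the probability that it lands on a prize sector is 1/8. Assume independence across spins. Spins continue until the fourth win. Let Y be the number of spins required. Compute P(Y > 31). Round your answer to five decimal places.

0.44645

Needing more than 31 spins ⇔ fewer than 4 successes in the first 31. With X ~ Binomial(31, 0.125), P(Y > 31) = P(X ≤ 3).
  k=0: C(31,0)·0.125^0·0.875^31 = 0.0159312
  k=1: C(31,1)·0.125^1·0.875^30 = 0.0705526
  k=2: C(31,2)·0.125^2·0.875^29 = 0.1511842
  k=3: C(31,3)·0.125^3·0.875^28 = 0.2087782
P(X ≤ 3) = 0.4464464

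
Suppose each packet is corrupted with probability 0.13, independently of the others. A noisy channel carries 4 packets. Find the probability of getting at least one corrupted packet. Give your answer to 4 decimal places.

P(at least one) = 1 − P(none) = 1 − (1 − 0.13)^4
= 1 − 0.572898 = 0.427102

0.4271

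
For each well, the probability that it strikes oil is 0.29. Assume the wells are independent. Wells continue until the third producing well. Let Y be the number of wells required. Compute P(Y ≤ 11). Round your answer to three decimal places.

0.661

Finishing within 11 wells ⇔ at least 3 successes in the first 11. With X ~ Binomial(11, 0.29), P(Y ≤ 11) = 1 − P(X ≤ 2).
  k=0: C(11,0)·0.29^0·0.71^11 = 0.02311
  k=1: C(11,1)·0.29^1·0.71^10 = 0.10384
  k=2: C(11,2)·0.29^2·0.71^9 = 0.21207
1 − 0.33903 = 0.66097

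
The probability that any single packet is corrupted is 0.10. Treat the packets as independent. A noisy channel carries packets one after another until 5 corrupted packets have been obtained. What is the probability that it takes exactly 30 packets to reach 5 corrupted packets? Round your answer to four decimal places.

Y = trial on which the fifth success occurs; negative binomial, r=5, p=0.10.
P(Y=30) = C(29,4) · p^5 · (1−p)^25
= 23751 · 1e-05 · 0.07179 = 0.017051

0.0171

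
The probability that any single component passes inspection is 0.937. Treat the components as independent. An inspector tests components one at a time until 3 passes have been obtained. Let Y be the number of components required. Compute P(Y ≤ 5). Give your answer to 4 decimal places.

Finishing within 5 components ⇔ at least 3 successes in the first 5. With X ~ Binomial(5, 0.937), P(Y ≤ 5) = 1 − P(X ≤ 2).
  k=0: C(5,0)·0.937^0·0.063^5 = 0.000001
  k=1: C(5,1)·0.937^1·0.063^4 = 0.000074
  k=2: C(5,2)·0.937^2·0.063^3 = 0.002195
1 − 0.002270 = 0.997730

0.9977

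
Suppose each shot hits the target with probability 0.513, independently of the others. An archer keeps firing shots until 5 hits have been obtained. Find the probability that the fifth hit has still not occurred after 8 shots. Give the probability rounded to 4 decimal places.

0.6079

Needing more than 8 shots ⇔ fewer than 5 successes in the first 8. With X ~ Binomial(8, 0.513), P(Y > 8) = P(X ≤ 4).
  k=0: C(8,0)·0.513^0·0.487^8 = 0.003164
  k=1: C(8,1)·0.513^1·0.487^7 = 0.026663
  k=2: C(8,2)·0.513^2·0.487^6 = 0.098303
  k=3: C(8,3)·0.513^3·0.487^5 = 0.207102
  k=4: C(8,4)·0.513^4·0.487^4 = 0.272699
P(X ≤ 4) = 0.607931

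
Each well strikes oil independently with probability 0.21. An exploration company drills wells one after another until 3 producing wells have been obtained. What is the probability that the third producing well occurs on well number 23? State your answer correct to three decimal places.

Y = trial on which the third success occurs; negative binomial, r=3, p=0.21.
P(Y=23) = C(22,2) · p^3 · (1−p)^20
= 231 · 0.009261 · 0.0089648 = 0.01918

0.019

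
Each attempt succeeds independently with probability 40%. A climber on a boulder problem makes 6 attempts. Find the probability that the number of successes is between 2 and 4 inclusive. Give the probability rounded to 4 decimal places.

0.7258

X ~ Binomial(6, 0.40); P(2 ≤ X ≤ 4) = Σ C(6,k) p^k (1−p)^(6−k) over k:
  k=2: C(6,2)·0.40^2·0.60^4 = 0.311040
  k=3: C(6,3)·0.40^3·0.60^3 = 0.276480
  k=4: C(6,4)·0.40^4·0.60^2 = 0.138240
Total = 0.725760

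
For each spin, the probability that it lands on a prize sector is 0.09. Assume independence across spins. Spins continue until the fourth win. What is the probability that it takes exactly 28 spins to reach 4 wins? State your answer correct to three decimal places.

0.020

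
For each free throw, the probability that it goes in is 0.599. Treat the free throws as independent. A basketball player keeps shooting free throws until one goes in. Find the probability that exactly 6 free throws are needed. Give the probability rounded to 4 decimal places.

Geometric (trials to first success), p = 0.599.
P(Y = 6) = (1−p)^5 · p = 0.010369 · 0.599 = 0.006211

0.0062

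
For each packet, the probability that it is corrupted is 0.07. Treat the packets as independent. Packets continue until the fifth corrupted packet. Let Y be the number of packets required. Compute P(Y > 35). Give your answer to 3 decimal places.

0.905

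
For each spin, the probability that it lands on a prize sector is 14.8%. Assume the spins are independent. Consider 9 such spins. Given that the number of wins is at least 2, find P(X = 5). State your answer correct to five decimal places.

X ~ Binomial(9, 0.148). Want P(X=5 | X≥2) = P(X=5) / P(X≥2).
P(X=5) = C(9,5)·0.148^5·0.852^4 = 0.0047145
P(X≥2) = 1 − 0.2365682 − 0.3698460 = 0.3935858
Ratio = 0.0047145 / 0.3935858 = 0.0119784

0.01198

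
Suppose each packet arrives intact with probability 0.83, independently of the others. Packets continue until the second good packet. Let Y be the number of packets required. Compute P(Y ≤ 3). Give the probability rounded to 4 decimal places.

0.9231

Finishing within 3 packets ⇔ at least 2 successes in the first 3. With X ~ Binomial(3, 0.83), P(Y ≤ 3) = 1 − P(X ≤ 1).
  k=0: C(3,0)·0.83^0·0.17^3 = 0.004913
  k=1: C(3,1)·0.83^1·0.17^2 = 0.071961
1 − 0.076874 = 0.923126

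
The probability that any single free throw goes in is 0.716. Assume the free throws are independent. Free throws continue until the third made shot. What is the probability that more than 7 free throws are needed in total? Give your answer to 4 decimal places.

0.0227

Needing more than 7 free throws ⇔ fewer than 3 successes in the first 7. With X ~ Binomial(7, 0.716), P(Y > 7) = P(X ≤ 2).
  k=0: C(7,0)·0.716^0·0.284^7 = 0.000149
  k=1: C(7,1)·0.716^1·0.284^6 = 0.002630
  k=2: C(7,2)·0.716^2·0.284^5 = 0.019890
P(X ≤ 2) = 0.022669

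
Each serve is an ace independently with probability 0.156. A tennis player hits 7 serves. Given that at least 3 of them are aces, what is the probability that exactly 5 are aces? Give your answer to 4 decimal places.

0.0170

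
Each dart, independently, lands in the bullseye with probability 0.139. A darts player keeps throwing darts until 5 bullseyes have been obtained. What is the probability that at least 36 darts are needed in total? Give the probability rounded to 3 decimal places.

0.453

Needing more than 35 darts ⇔ fewer than 5 successes in the first 35. With X ~ Binomial(35, 0.139), P(Y > 35) = P(X ≤ 4).
  k=0: C(35,0)·0.139^0·0.861^35 = 0.00531
  k=1: C(35,1)·0.139^1·0.861^34 = 0.03000
  k=2: C(35,2)·0.139^2·0.861^33 = 0.08235
  k=3: C(35,3)·0.139^3·0.861^32 = 0.14624
  k=4: C(35,4)·0.139^4·0.861^31 = 0.18887
P(X ≤ 4) = 0.45277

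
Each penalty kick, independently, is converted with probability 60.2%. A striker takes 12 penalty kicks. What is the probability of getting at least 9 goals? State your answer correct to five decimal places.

0.22962

X ~ Binomial(12, 0.602); P(X ≥ 9) = Σ C(12,k) p^k (1−p)^(12−k) over k:
  k=9: C(12,9)·0.602^9·0.398^3 = 0.1440258
  k=10: C(12,10)·0.602^10·0.398^2 = 0.0653544
  k=11: C(12,11)·0.602^11·0.398^1 = 0.0179732
  k=12: C(12,12)·0.602^12·0.398^0 = 0.0022655
Total = 0.2296189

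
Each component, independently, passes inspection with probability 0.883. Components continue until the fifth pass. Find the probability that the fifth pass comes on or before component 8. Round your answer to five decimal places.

0.99112

Finishing within 8 components ⇔ at least 5 successes in the first 8. With X ~ Binomial(8, 0.883), P(Y ≤ 8) = 1 − P(X ≤ 4).
  k=0: C(8,0)·0.883^0·0.117^8 = 0.0000000
  k=1: C(8,1)·0.883^1·0.117^7 = 0.0000021
  k=2: C(8,2)·0.883^2·0.117^6 = 0.0000560
  k=3: C(8,3)·0.883^3·0.117^5 = 0.0008453
  k=4: C(8,4)·0.883^4·0.117^4 = 0.0079741
1 − 0.0088776 = 0.9911224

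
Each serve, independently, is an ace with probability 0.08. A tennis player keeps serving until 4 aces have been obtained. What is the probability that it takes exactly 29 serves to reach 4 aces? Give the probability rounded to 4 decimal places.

Y = trial on which the fourth success occurs; negative binomial, r=4, p=0.08.
P(Y=29) = C(28,3) · p^4 · (1−p)^25
= 3276 · 4.096e-05 · 0.12436 = 0.016688

0.0167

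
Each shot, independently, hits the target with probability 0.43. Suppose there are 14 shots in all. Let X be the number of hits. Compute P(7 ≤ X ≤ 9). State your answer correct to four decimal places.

0.3633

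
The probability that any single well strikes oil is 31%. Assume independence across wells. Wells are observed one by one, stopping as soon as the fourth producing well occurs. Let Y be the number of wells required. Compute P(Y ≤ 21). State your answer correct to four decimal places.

Finishing within 21 wells ⇔ at least 4 successes in the first 21. With X ~ Binomial(21, 0.31), P(Y ≤ 21) = 1 − P(X ≤ 3).
  k=0: C(21,0)·0.31^0·0.69^21 = 0.000413
  k=1: C(21,1)·0.31^1·0.69^20 = 0.003895
  k=2: C(21,2)·0.31^2·0.69^19 = 0.017502
  k=3: C(21,3)·0.31^3·0.69^18 = 0.049799
1 − 0.071609 = 0.928391

0.9284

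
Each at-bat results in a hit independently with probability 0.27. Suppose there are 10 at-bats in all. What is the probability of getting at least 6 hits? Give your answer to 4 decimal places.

0.0287

X ~ Binomial(10, 0.27); P(X ≥ 6) = Σ C(10,k) p^k (1−p)^(10−k) over k:
  k=6: C(10,6)·0.27^6·0.73^4 = 0.023104
  k=7: C(10,7)·0.27^7·0.73^3 = 0.004883
  k=8: C(10,8)·0.27^8·0.73^2 = 0.000677
  k=9: C(10,9)·0.27^9·0.73^1 = 0.000056
  k=10: C(10,10)·0.27^10·0.73^0 = 0.000002
Total = 0.028722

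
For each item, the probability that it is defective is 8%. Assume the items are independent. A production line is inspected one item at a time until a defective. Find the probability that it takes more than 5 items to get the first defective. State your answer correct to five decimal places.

0.65908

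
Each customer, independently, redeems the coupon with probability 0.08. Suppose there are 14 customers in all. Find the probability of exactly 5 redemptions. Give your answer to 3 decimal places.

X ~ Binomial(n=14, p=0.08).
P(X=5) = C(14,5) · p^5 · (1−p)^9
= 2002 · 3.2768e-06 · 0.47216 = 0.00310

0.003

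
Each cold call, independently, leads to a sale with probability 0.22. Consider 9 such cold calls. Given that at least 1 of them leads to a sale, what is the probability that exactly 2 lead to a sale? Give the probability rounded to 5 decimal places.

X ~ Binomial(9, 0.22). Want P(X=2 | X≥1) = P(X=2) / P(X≥1).
P(X=2) = C(9,2)·0.22^2·0.78^7 = 0.3060625
P(X≥1) = 1 − 0.1068689 = 0.8931311
Ratio = 0.3060625 / 0.8931311 = 0.3426848

0.34268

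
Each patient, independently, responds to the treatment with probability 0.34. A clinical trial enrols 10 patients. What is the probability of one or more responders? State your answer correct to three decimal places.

P(at least one) = 1 − P(none) = 1 − (1 − 0.34)^10
= 1 − 0.01568 = 0.98432

0.984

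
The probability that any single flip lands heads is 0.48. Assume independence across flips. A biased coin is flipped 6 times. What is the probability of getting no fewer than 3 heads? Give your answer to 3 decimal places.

0.618

X ~ Binomial(6, 0.48); P(X ≥ 3) = Σ C(6,k) p^k (1−p)^(6−k) over k:
  k=3: C(6,3)·0.48^3·0.52^3 = 0.31100
  k=4: C(6,4)·0.48^4·0.52^2 = 0.21531
  k=5: C(6,5)·0.48^5·0.52^1 = 0.07950
  k=6: C(6,6)·0.48^6·0.52^0 = 0.01223
Total = 0.61804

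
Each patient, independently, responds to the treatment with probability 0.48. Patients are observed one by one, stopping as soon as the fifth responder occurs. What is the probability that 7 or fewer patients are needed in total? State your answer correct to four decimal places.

Finishing within 7 patients ⇔ at least 5 successes in the first 7. With X ~ Binomial(7, 0.48), P(Y ≤ 7) = 1 − P(X ≤ 4).
  k=0: C(7,0)·0.48^0·0.52^7 = 0.010281
  k=1: C(7,1)·0.48^1·0.52^6 = 0.066429
  k=2: C(7,2)·0.48^2·0.52^5 = 0.183958
  k=3: C(7,3)·0.48^3·0.52^4 = 0.283012
  k=4: C(7,4)·0.48^4·0.52^3 = 0.261242
1 − 0.804922 = 0.195078

0.1951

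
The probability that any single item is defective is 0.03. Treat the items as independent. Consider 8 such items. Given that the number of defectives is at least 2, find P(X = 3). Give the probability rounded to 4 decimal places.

X ~ Binomial(8, 0.03). Want P(X=3 | X≥2) = P(X=3) / P(X≥2).
P(X=3) = C(8,3)·0.03^3·0.97^5 = 0.001298
P(X≥2) = 1 − 0.783743 − 0.193916 = 0.022341
Ratio = 0.001298 / 0.022341 = 0.058118

0.0581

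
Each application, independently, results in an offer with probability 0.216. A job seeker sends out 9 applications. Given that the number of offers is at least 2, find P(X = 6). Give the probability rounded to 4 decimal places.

0.0067

X ~ Binomial(9, 0.216). Want P(X=6 | X≥2) = P(X=6) / P(X≥2).
P(X=6) = C(9,6)·0.216^6·0.784^3 = 0.004111
P(X≥2) = 1 − 0.111904 − 0.277476 = 0.610621
Ratio = 0.004111 / 0.610621 = 0.006733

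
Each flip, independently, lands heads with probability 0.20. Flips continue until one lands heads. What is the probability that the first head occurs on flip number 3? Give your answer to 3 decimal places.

Geometric (trials to first success), p = 0.20.
P(Y = 3) = (1−p)^2 · p = 0.64 · 0.20 = 0.12800

0.128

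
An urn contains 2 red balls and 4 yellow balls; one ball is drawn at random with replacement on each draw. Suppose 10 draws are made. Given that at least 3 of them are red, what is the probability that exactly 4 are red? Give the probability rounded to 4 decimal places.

0.3248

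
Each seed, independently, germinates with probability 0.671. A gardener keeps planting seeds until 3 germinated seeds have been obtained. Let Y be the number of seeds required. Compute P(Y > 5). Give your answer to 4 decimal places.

0.2035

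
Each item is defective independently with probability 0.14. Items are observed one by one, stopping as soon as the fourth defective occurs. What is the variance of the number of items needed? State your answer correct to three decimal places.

175.510

Y = total items until the fourth success; negative binomial with r=4, p=0.14.
Var(Y) = r(1−p)/p² = 4·0.86 / 0.14² = 175.51020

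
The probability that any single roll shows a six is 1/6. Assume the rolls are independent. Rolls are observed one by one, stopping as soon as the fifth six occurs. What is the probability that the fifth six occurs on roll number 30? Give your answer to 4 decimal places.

0.0320

Y = trial on which the fifth success occurs; negative binomial, r=5, p=0.166667.
P(Y=30) = C(29,4) · p^5 · (1−p)^25
= 23751 · 0.0001286 · 0.010483 = 0.032018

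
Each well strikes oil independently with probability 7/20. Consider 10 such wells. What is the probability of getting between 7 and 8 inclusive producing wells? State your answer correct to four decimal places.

0.0255

X ~ Binomial(10, 0.35); P(7 ≤ X ≤ 8) = Σ C(10,k) p^k (1−p)^(10−k) over k:
  k=7: C(10,7)·0.35^7·0.65^3 = 0.021203
  k=8: C(10,8)·0.35^8·0.65^2 = 0.004281
Total = 0.025484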